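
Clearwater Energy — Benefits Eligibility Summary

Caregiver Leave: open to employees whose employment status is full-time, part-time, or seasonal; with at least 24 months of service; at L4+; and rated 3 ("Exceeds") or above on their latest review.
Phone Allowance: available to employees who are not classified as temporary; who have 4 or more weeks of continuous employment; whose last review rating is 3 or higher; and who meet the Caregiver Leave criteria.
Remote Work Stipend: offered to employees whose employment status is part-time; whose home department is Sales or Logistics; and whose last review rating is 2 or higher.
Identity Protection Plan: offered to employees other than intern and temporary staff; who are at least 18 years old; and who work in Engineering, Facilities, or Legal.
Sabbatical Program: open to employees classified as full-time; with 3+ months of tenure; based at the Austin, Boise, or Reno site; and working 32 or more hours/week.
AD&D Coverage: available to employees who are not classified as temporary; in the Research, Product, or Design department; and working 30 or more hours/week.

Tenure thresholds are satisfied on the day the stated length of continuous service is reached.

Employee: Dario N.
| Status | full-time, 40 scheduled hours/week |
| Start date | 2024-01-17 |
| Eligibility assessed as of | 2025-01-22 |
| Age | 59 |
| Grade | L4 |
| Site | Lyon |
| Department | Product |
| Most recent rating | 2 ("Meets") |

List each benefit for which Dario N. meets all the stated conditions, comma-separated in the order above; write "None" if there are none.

Service from 2024-01-17 to 2025-01-22: 371 days.
Caregiver Leave — status full-time ✓; service 371 days < 24 months (≈720 days) ✗ → not eligible.
Phone Allowance — status full-time ✓ (not excluded); service 371 days ≥ 4 weeks (≈28 days) ✓; rating 2 < 3 ✗ → not eligible.
Remote Work Stipend — status full-time ✗ (requires part-time) → not eligible.
Identity Protection Plan — status full-time ✓ (not excluded); age 59 ≥ 18 ✓; dept Product ✗ → not eligible.
Sabbatical Program — status full-time ✓; service 371 days ≥ 3 months (≈90 days) ✓; site Lyon ✗ (not Austin, Boise, or Reno) → not eligible.
AD&D Coverage — status full-time ✓ (not excluded); dept Product ✓; 40 hrs/wk ≥ 30 ✓ → eligible.

AD&D Coverage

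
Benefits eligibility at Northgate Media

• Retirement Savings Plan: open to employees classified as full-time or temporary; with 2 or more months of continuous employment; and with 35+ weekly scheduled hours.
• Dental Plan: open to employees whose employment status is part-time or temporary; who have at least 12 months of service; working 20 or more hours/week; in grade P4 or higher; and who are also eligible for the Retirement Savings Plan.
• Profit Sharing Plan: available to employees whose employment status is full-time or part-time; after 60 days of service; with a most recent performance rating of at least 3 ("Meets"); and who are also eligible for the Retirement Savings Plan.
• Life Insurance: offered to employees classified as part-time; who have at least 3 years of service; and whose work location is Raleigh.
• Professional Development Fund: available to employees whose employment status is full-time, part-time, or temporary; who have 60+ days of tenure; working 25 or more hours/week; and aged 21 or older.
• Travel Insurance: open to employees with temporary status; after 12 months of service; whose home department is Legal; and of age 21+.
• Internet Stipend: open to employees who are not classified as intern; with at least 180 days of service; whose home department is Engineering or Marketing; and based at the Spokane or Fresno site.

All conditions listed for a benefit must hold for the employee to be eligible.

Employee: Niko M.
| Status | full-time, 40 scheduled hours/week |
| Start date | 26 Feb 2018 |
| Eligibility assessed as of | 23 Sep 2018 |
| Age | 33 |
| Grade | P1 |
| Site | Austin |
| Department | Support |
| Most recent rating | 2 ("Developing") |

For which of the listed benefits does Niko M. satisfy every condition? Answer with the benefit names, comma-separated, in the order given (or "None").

Service from 26 Feb 2018 to 23 Sep 2018: 209 days.
Retirement Savings Plan — status full-time ✓; service 209 days ≥ 2 months (≈60 days) ✓; 40 hrs/wk ≥ 35 ✓ → eligible.
Dental Plan — status full-time ✗ (requires part-time or temporary) → not eligible.
Profit Sharing Plan — status full-time ✓; service 209 days ≥ 60 days ✓; rating 2 < 3 ✗ → not eligible.
Life Insurance — status full-time ✗ (requires part-time) → not eligible.
Professional Development Fund — status full-time ✓; service 209 days ≥ 60 days ✓; 40 hrs/wk ≥ 25 ✓; age 33 ≥ 21 ✓ → eligible.
Travel Insurance — status full-time ✗ (requires temporary) → not eligible.
Internet Stipend — status full-time ✓ (not excluded); service 209 days ≥ 180 days ✓; dept Support ✗ → not eligible.

Retirement Savings Plan, Professional Development Fund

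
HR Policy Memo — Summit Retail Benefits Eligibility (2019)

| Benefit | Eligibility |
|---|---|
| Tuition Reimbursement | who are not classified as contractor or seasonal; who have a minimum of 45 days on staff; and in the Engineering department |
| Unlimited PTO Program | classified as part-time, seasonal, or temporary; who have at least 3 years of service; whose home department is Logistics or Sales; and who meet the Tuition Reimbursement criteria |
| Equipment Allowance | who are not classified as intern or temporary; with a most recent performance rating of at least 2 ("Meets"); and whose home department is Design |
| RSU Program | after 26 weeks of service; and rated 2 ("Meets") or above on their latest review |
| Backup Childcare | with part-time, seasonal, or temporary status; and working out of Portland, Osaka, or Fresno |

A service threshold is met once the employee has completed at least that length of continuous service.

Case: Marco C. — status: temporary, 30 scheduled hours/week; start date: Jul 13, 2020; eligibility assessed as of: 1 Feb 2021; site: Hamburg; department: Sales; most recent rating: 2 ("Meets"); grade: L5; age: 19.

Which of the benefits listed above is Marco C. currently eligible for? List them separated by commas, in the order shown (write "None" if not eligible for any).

Service from Jul 13, 2020 to 1 Feb 2021: 203 days.
Tuition Reimbursement — status temporary ✓ (not excluded); service 203 days ≥ 45 days ✓; dept Sales ✗ → not eligible.
Unlimited PTO Program — status temporary ✓; service 203 days < 3 years (≈1095 days) ✗ → not eligible.
Equipment Allowance — status temporary ✗ (excluded) → not eligible.
RSU Program — service 203 days ≥ 26 weeks (≈182 days) ✓; rating 2 ≥ 2 ✓ → eligible.
Backup Childcare — status temporary ✓; site Hamburg ✗ (not Portland, Osaka, or Fresno) → not eligible.

RSU Program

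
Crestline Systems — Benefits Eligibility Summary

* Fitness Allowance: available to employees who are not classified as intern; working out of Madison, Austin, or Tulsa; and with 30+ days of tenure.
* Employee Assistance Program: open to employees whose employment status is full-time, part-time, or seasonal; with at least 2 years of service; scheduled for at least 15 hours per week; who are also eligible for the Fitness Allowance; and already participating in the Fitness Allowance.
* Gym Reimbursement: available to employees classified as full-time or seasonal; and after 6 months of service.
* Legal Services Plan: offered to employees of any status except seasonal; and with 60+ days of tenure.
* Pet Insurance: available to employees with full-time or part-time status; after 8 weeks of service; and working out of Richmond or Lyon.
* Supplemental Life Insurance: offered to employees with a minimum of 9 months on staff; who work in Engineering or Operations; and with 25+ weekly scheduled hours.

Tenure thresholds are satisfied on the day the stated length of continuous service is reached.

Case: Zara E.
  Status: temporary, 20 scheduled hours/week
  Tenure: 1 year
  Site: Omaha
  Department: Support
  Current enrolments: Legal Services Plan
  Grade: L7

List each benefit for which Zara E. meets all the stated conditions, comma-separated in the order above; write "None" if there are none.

Legal Services Plan

Fitness Allowance — status temporary ✓ (not excluded); site Omaha ✗ (not Madison, Austin, or Tulsa) → not eligible.
Employee Assistance Program — status temporary ✗ (requires full-time, part-time, or seasonal) → not eligible.
Gym Reimbursement — status temporary ✗ (requires full-time or seasonal) → not eligible.
Legal Services Plan — status temporary ✓ (not excluded); service 1 year ≥ 60 days ✓ → eligible.
Pet Insurance — status temporary ✗ (requires full-time or part-time) → not eligible.
Supplemental Life Insurance — service 1 year ≥ 9 months (≈270 days) ✓; dept Support ✗ → not eligible.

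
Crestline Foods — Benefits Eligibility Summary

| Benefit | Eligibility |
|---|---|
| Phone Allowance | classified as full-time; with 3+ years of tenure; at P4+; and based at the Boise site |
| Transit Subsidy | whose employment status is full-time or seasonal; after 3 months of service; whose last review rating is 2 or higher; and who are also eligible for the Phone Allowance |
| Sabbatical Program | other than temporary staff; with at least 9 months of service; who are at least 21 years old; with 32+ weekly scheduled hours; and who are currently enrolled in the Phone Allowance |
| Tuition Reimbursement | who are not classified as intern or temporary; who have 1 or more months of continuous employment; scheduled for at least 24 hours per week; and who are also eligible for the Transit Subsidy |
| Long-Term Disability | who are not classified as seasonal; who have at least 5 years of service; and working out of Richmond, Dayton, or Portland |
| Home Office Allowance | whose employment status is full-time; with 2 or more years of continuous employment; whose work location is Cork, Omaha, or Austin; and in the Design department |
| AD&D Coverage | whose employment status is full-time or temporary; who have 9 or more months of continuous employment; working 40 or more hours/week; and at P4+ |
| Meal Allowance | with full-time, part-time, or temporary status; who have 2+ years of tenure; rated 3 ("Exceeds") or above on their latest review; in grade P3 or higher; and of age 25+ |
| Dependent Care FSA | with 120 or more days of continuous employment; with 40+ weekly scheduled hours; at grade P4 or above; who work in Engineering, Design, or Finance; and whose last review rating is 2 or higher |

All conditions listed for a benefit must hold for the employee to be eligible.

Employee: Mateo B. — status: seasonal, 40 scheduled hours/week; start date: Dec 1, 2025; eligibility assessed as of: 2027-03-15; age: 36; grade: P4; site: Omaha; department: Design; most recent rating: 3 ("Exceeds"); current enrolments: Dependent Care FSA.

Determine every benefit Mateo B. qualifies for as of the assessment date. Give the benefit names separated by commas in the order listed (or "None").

Service from Dec 1, 2025 to 2027-03-15: 469 days.
Phone Allowance — status seasonal ✗ (requires full-time) → not eligible.
Transit Subsidy — status seasonal ✓; service 469 days ≥ 3 months (≈90 days) ✓; rating 3 ≥ 2 ✓; not eligible for Phone Allowance ✗ → not eligible.
Sabbatical Program — status seasonal ✓ (not excluded); service 469 days ≥ 9 months (≈270 days) ✓; age 36 ≥ 21 ✓; 40 hrs/wk ≥ 32 ✓; not enrolled in Phone Allowance ✗ → not eligible.
Tuition Reimbursement — status seasonal ✓ (not excluded); service 469 days ≥ 1 month (≈30 days) ✓; 40 hrs/wk ≥ 24 ✓; not eligible for Transit Subsidy ✗ → not eligible.
Long-Term Disability — status seasonal ✗ (excluded) → not eligible.
Home Office Allowance — status seasonal ✗ (requires full-time) → not eligible.
AD&D Coverage — status seasonal ✗ (requires full-time or temporary) → not eligible.
Meal Allowance — status seasonal ✗ (requires full-time, part-time, or temporary) → not eligible.
Dependent Care FSA — service 469 days ≥ 120 days ✓; 40 hrs/wk ≥ 40 ✓; grade P4 ≥ P4 ✓; dept Design ✓; rating 3 ≥ 2 ✓ → eligible.

Dependent Care FSA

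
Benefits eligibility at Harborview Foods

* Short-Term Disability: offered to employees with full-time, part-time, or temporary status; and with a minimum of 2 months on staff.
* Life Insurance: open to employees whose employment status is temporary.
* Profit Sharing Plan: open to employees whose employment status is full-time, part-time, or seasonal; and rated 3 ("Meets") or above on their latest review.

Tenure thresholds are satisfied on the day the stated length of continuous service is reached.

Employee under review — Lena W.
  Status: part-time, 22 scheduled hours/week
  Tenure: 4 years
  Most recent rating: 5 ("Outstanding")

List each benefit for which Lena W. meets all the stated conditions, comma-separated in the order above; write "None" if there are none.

Short-Term Disability — status part-time ✓; service 4 years ≥ 2 months (≈60 days) ✓ → eligible.
Life Insurance — status part-time ✗ (requires temporary) → not eligible.
Profit Sharing Plan — status part-time ✓; rating 5 ≥ 3 ✓ → eligible.

Short-Term Disability, Profit Sharing Plan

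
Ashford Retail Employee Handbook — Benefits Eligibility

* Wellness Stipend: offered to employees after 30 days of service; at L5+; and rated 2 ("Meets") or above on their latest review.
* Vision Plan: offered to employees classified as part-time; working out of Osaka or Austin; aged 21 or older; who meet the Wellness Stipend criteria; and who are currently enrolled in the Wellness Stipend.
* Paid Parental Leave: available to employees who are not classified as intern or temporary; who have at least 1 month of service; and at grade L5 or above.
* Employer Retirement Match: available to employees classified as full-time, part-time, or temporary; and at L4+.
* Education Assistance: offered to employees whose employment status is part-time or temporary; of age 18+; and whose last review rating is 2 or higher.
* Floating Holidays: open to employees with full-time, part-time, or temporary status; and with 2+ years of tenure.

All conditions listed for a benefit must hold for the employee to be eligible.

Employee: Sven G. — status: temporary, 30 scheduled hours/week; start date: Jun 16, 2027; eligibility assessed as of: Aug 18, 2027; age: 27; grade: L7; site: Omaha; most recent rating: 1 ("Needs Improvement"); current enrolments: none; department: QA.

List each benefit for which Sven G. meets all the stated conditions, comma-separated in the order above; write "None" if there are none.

Employer Retirement Match

Service from Jun 16, 2027 to Aug 18, 2027: 63 days.
Wellness Stipend — service 63 days ≥ 30 days ✓; grade L7 ≥ L5 ✓; rating 1 < 2 ✗ → not eligible.
Vision Plan — status temporary ✗ (requires part-time) → not eligible.
Paid Parental Leave — status temporary ✗ (excluded) → not eligible.
Employer Retirement Match — status temporary ✓; grade L7 ≥ L4 ✓ → eligible.
Education Assistance — status temporary ✓; age 27 ≥ 18 ✓; rating 1 < 2 ✗ → not eligible.
Floating Holidays — status temporary ✓; service 63 days < 2 years (≈730 days) ✗ → not eligible.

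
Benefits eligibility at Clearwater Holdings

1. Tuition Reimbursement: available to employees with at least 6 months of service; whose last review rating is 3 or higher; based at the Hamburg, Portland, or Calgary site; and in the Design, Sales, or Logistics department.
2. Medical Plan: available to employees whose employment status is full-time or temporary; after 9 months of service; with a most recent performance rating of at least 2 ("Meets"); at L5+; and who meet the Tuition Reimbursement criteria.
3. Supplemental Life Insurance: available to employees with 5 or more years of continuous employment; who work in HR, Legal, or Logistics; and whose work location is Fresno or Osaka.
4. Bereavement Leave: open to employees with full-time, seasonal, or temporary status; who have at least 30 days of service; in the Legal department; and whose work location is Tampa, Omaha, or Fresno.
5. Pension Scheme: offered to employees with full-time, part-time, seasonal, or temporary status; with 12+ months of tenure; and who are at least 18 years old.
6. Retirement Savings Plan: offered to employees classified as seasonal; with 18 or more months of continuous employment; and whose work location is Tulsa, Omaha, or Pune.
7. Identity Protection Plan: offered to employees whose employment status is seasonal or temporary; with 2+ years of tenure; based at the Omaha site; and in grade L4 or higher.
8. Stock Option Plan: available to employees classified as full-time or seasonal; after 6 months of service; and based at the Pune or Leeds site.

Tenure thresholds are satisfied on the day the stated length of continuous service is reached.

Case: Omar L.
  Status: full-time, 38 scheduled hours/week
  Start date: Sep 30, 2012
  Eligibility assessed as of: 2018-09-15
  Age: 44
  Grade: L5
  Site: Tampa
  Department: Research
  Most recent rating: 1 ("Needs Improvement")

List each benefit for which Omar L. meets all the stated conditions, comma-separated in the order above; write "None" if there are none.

Pension Scheme

Service from Sep 30, 2012 to 2018-09-15: 2176 days.
Tuition Reimbursement — service 2176 days ≥ 6 months (≈180 days) ✓; rating 1 < 3 ✗ → not eligible.
Medical Plan — status full-time ✓; service 2176 days ≥ 9 months (≈270 days) ✓; rating 1 < 2 ✗ → not eligible.
Supplemental Life Insurance — service 2176 days ≥ 5 years (≈1825 days) ✓; dept Research ✗ → not eligible.
Bereavement Leave — status full-time ✓; service 2176 days ≥ 30 days ✓; dept Research ✗ → not eligible.
Pension Scheme — status full-time ✓; service 2176 days ≥ 12 months (≈360 days) ✓; age 44 ≥ 18 ✓ → eligible.
Retirement Savings Plan — status full-time ✗ (requires seasonal) → not eligible.
Identity Protection Plan — status full-time ✗ (requires seasonal or temporary) → not eligible.
Stock Option Plan — status full-time ✓; service 2176 days ≥ 6 months (≈180 days) ✓; site Tampa ✗ (not Pune or Leeds) → not eligible.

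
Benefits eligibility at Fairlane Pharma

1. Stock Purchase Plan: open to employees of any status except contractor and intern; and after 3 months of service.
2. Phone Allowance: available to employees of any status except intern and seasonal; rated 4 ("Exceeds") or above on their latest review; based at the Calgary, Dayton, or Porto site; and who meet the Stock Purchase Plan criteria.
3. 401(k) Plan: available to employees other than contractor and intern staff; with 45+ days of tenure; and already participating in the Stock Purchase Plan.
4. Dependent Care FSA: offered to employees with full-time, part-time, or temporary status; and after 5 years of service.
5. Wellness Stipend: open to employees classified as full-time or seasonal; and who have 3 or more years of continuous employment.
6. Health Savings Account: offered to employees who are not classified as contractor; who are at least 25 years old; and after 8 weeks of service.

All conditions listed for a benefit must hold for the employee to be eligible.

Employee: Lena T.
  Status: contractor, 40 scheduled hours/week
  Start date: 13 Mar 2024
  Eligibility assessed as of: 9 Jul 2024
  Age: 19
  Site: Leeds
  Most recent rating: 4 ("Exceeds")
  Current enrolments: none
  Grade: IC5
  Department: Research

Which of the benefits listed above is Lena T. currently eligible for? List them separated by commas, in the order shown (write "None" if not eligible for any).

Service from 13 Mar 2024 to 9 Jul 2024: 118 days.
Stock Purchase Plan — status contractor ✗ (excluded) → not eligible.
Phone Allowance — status contractor ✓ (not excluded); rating 4 ≥ 4 ✓; site Leeds ✗ (not Calgary, Dayton, or Porto) → not eligible.
401(k) Plan — status contractor ✗ (excluded) → not eligible.
Dependent Care FSA — status contractor ✗ (requires full-time, part-time, or temporary) → not eligible.
Wellness Stipend — status contractor ✗ (requires full-time or seasonal) → not eligible.
Health Savings Account — status contractor ✗ (excluded) → not eligible.

None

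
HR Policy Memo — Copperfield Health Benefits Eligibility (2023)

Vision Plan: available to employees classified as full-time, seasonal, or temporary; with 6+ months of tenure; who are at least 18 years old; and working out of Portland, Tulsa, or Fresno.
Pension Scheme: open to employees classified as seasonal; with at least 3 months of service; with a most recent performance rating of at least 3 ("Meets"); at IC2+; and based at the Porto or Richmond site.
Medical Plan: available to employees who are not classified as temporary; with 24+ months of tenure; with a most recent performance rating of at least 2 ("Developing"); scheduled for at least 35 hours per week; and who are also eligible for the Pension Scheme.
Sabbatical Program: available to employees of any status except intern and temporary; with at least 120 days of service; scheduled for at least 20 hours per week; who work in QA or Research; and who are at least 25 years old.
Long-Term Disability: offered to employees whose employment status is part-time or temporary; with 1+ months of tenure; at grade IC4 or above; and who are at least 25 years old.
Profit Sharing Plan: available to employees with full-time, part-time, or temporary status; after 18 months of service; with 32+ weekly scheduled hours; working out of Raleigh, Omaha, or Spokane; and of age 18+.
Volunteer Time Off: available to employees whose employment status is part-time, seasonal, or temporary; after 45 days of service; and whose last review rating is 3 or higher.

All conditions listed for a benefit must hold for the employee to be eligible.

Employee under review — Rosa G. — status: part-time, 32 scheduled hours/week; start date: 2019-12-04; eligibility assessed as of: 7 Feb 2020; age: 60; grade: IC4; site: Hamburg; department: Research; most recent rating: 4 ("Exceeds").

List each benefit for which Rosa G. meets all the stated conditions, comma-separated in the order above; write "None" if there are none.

Service from 2019-12-04 to 7 Feb 2020: 65 days.
Vision Plan — status part-time ✗ (requires full-time, seasonal, or temporary) → not eligible.
Pension Scheme — status part-time ✗ (requires seasonal) → not eligible.
Medical Plan — status part-time ✓ (not excluded); service 65 days < 24 months (≈720 days) ✗ → not eligible.
Sabbatical Program — status part-time ✓ (not excluded); service 65 days < 120 days ✗ → not eligible.
Long-Term Disability — status part-time ✓; service 65 days ≥ 1 month (≈30 days) ✓; grade IC4 ≥ IC4 ✓; age 60 ≥ 25 ✓ → eligible.
Profit Sharing Plan — status part-time ✓; service 65 days < 18 months (≈540 days) ✗ → not eligible.
Volunteer Time Off — status part-time ✓; service 65 days ≥ 45 days ✓; rating 4 ≥ 3 ✓ → eligible.

Long-Term Disability, Volunteer Time Off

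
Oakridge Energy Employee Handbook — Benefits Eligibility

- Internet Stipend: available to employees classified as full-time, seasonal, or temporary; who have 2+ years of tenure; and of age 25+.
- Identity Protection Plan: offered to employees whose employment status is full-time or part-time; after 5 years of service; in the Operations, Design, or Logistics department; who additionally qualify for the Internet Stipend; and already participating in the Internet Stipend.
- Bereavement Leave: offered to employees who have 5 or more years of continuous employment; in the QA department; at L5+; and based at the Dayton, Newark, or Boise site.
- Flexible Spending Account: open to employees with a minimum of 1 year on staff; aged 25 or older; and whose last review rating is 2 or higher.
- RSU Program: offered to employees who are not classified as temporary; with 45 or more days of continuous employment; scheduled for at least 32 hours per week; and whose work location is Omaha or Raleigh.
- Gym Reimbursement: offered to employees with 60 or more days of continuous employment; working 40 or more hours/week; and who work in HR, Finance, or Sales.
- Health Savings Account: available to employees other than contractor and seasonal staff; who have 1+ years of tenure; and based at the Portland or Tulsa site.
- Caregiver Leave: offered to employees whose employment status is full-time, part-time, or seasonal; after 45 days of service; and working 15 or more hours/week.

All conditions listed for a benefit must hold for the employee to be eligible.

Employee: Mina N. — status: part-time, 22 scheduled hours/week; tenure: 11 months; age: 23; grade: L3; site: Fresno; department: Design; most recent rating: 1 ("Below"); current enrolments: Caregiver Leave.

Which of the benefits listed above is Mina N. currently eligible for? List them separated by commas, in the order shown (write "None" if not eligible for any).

Caregiver Leave

Internet Stipend — status part-time ✗ (requires full-time, seasonal, or temporary) → not eligible.
Identity Protection Plan — status part-time ✓; service 11 months < 5 years (≈1825 days) ✗ → not eligible.
Bereavement Leave — service 11 months < 5 years (≈1825 days) ✗ → not eligible.
Flexible Spending Account — service 11 months < 1 year (≈365 days) ✗ → not eligible.
RSU Program — status part-time ✓ (not excluded); service 11 months ≥ 45 days ✓; 22 hrs/wk < 32 ✗ → not eligible.
Gym Reimbursement — service 11 months ≥ 60 days ✓; 22 hrs/wk < 40 ✗ → not eligible.
Health Savings Account — status part-time ✓ (not excluded); service 11 months < 1 year (≈365 days) ✗ → not eligible.
Caregiver Leave — status part-time ✓; service 11 months ≥ 45 days ✓; 22 hrs/wk ≥ 15 ✓ → eligible.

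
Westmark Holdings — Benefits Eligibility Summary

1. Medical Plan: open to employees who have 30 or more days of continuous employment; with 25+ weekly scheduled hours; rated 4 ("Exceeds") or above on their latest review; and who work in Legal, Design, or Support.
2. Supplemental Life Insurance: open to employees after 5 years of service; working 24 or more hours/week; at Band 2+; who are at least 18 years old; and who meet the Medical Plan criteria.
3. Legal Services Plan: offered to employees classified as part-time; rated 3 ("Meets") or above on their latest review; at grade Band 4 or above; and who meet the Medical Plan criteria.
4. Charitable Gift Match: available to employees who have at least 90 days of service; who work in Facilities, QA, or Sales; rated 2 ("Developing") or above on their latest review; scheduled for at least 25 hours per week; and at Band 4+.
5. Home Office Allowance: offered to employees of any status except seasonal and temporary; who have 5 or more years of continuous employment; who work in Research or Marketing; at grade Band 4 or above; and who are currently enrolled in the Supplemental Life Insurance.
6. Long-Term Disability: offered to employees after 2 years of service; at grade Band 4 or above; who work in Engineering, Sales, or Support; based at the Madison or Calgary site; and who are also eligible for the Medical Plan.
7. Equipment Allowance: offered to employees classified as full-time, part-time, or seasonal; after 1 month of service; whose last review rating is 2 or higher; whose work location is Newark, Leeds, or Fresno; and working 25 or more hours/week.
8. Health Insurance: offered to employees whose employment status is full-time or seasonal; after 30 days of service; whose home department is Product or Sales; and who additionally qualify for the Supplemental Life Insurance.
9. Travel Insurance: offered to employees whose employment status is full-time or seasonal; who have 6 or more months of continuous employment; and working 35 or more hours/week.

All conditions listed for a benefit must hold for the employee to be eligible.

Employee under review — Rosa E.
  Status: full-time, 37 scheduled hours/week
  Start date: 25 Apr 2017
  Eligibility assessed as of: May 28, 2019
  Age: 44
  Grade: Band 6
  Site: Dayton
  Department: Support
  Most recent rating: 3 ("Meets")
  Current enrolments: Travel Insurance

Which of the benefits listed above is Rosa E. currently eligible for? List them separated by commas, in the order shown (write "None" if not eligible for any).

Service from 25 Apr 2017 to May 28, 2019: 763 days.
Medical Plan — service 763 days ≥ 30 days ✓; 37 hrs/wk ≥ 25 ✓; rating 3 < 4 ✗ → not eligible.
Supplemental Life Insurance — service 763 days < 5 years (≈1825 days) ✗ → not eligible.
Legal Services Plan — status full-time ✗ (requires part-time) → not eligible.
Charitable Gift Match — service 763 days ≥ 90 days ✓; dept Support ✗ → not eligible.
Home Office Allowance — status full-time ✓ (not excluded); service 763 days < 5 years (≈1825 days) ✗ → not eligible.
Long-Term Disability — service 763 days ≥ 2 years (≈730 days) ✓; grade Band 6 ≥ Band 4 ✓; dept Support ✓; site Dayton ✗ (not Madison or Calgary) → not eligible.
Equipment Allowance — status full-time ✓; service 763 days ≥ 1 month (≈30 days) ✓; rating 3 ≥ 2 ✓; site Dayton ✗ (not Newark, Leeds, or Fresno) → not eligible.
Health Insurance — status full-time ✓; service 763 days ≥ 30 days ✓; dept Support ✗ → not eligible.
Travel Insurance — status full-time ✓; service 763 days ≥ 6 months (≈180 days) ✓; 37 hrs/wk ≥ 35 ✓ → eligible.

Travel Insurance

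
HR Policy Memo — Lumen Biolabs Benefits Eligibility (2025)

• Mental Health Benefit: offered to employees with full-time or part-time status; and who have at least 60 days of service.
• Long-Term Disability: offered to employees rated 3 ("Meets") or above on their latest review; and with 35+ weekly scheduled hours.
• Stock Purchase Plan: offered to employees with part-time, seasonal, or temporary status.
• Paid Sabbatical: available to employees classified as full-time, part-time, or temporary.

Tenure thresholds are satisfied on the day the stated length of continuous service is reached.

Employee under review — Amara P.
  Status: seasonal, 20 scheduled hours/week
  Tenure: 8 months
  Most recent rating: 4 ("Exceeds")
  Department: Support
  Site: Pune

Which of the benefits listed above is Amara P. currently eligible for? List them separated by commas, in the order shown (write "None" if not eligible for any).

Stock Purchase Plan

Mental Health Benefit — status seasonal ✗ (requires full-time or part-time) → not eligible.
Long-Term Disability — rating 4 ≥ 3 ✓; 20 hrs/wk < 35 ✗ → not eligible.
Stock Purchase Plan — status seasonal ✓ → eligible.
Paid Sabbatical — status seasonal ✗ (requires full-time, part-time, or temporary) → not eligible.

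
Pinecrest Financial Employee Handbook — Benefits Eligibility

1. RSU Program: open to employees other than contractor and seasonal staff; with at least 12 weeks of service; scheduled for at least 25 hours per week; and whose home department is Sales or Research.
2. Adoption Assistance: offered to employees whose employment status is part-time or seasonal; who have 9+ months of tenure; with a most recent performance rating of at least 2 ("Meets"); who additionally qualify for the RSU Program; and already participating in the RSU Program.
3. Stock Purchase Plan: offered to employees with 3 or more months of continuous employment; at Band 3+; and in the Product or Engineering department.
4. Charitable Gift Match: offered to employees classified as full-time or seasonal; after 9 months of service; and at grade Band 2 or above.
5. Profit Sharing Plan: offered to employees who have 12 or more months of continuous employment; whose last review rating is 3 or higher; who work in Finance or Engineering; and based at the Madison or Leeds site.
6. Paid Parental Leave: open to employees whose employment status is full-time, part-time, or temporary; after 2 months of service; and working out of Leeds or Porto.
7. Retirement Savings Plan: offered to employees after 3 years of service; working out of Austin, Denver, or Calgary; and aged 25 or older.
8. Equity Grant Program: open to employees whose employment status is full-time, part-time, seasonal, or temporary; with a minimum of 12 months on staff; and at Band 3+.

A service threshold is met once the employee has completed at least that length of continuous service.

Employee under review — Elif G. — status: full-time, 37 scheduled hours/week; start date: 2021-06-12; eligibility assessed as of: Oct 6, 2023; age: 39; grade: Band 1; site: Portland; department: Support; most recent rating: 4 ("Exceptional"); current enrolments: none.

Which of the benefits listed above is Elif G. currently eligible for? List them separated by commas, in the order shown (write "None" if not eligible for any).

None

Service from 2021-06-12 to Oct 6, 2023: 846 days.
RSU Program — status full-time ✓ (not excluded); service 846 days ≥ 12 weeks (≈84 days) ✓; 37 hrs/wk ≥ 25 ✓; dept Support ✗ → not eligible.
Adoption Assistance — status full-time ✗ (requires part-time or seasonal) → not eligible.
Stock Purchase Plan — service 846 days ≥ 3 months (≈90 days) ✓; grade Band 1 < Band 3 ✗ → not eligible.
Charitable Gift Match — status full-time ✓; service 846 days ≥ 9 months (≈270 days) ✓; grade Band 1 < Band 2 ✗ → not eligible.
Profit Sharing Plan — service 846 days ≥ 12 months (≈360 days) ✓; rating 4 ≥ 3 ✓; dept Support ✗ → not eligible.
Paid Parental Leave — status full-time ✓; service 846 days ≥ 2 months (≈60 days) ✓; site Portland ✗ (not Leeds or Porto) → not eligible.
Retirement Savings Plan — service 846 days < 3 years (≈1095 days) ✗ → not eligible.
Equity Grant Program — status full-time ✓; service 846 days ≥ 12 months (≈360 days) ✓; grade Band 1 < Band 3 ✗ → not eligible.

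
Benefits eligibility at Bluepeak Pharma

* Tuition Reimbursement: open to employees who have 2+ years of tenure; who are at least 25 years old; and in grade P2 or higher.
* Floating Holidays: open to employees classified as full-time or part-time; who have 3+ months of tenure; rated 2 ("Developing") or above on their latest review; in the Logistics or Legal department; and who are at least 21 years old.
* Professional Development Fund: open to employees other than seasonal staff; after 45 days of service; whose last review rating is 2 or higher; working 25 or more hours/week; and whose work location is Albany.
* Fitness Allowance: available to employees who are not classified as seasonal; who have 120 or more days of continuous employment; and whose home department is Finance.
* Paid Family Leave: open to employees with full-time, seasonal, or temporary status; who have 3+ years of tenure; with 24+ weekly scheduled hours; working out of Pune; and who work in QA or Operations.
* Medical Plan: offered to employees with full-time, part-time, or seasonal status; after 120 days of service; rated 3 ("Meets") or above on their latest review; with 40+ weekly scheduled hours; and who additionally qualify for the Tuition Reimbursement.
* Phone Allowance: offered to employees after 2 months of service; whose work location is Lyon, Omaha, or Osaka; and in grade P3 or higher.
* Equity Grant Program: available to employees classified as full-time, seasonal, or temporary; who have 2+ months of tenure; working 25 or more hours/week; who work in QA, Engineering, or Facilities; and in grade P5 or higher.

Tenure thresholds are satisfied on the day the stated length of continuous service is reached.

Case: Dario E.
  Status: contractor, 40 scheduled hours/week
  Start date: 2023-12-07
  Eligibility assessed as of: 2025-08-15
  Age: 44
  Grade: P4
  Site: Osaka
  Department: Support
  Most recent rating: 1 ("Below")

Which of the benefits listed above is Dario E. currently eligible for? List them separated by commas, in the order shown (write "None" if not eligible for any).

Phone Allowance

Service from 2023-12-07 to 2025-08-15: 617 days.
Tuition Reimbursement — service 617 days < 2 years (≈730 days) ✗ → not eligible.
Floating Holidays — status contractor ✗ (requires full-time or part-time) → not eligible.
Professional Development Fund — status contractor ✓ (not excluded); service 617 days ≥ 45 days ✓; rating 1 < 2 ✗ → not eligible.
Fitness Allowance — status contractor ✓ (not excluded); service 617 days ≥ 120 days ✓; dept Support ✗ → not eligible.
Paid Family Leave — status contractor ✗ (requires full-time, seasonal, or temporary) → not eligible.
Medical Plan — status contractor ✗ (requires full-time, part-time, or seasonal) → not eligible.
Phone Allowance — service 617 days ≥ 2 months (≈60 days) ✓; site Osaka ✓; grade P4 ≥ P3 ✓ → eligible.
Equity Grant Program — status contractor ✗ (requires full-time, seasonal, or temporary) → not eligible.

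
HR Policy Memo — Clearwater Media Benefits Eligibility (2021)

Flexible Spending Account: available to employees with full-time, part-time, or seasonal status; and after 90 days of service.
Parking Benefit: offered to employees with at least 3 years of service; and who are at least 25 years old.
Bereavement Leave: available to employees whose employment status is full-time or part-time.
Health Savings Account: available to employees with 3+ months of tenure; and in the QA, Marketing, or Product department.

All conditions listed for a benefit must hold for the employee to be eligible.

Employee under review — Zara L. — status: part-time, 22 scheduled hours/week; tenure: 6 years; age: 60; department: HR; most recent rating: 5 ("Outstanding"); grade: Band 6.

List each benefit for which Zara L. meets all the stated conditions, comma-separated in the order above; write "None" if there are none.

Flexible Spending Account, Parking Benefit, Bereavement Leave

Flexible Spending Account — status part-time ✓; service 6 years ≥ 90 days ✓ → eligible.
Parking Benefit — service 6 years ≥ 3 years ✓; age 60 ≥ 25 ✓ → eligible.
Bereavement Leave — status part-time ✓ → eligible.
Health Savings Account — service 6 years ≥ 3 months (≈90 days) ✓; dept HR ✗ → not eligible.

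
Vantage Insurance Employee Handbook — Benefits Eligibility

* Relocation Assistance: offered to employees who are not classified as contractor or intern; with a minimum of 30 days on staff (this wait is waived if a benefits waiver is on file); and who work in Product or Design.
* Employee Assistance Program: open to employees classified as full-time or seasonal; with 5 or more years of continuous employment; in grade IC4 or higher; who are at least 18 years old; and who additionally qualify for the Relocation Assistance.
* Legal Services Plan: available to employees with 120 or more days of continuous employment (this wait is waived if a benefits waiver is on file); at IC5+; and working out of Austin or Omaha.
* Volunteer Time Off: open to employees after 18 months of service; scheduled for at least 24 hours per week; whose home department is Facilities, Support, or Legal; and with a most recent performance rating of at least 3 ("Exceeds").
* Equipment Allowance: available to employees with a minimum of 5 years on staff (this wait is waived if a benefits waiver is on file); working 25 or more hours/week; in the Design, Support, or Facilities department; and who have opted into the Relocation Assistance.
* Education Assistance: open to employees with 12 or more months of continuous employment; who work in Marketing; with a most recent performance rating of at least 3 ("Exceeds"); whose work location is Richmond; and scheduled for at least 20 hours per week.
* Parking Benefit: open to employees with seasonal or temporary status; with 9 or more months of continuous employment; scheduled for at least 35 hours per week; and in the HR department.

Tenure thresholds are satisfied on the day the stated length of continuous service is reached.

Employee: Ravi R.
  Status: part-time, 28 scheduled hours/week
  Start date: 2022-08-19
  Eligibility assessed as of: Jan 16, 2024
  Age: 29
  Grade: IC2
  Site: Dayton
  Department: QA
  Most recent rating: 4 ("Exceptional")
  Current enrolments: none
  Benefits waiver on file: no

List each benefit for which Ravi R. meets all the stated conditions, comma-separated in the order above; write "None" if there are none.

Service from 2022-08-19 to Jan 16, 2024: 515 days.
Relocation Assistance — status part-time ✓ (not excluded); no waiver, service 515 days ≥ 30 days ✓; dept QA ✗ → not eligible.
Employee Assistance Program — status part-time ✗ (requires full-time or seasonal) → not eligible.
Legal Services Plan — no waiver, service 515 days ≥ 120 days ✓; grade IC2 < IC5 ✗ → not eligible.
Volunteer Time Off — service 515 days < 18 months (≈540 days) ✗ → not eligible.
Equipment Allowance — no waiver, service 515 days < 5 years (≈1825 days) ✗ → not eligible.
Education Assistance — service 515 days ≥ 12 months (≈360 days) ✓; dept QA ✗ → not eligible.
Parking Benefit — status part-time ✗ (requires seasonal or temporary) → not eligible.

None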